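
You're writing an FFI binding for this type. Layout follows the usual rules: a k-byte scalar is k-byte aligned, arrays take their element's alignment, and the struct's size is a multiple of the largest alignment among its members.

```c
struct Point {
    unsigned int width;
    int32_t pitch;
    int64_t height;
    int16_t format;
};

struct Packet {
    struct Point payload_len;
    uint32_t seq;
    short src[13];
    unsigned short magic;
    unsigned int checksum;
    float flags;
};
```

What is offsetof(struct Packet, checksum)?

56

Point: 0..4  width  (4B, 4-aligned); 4..8  pitch  (4B, 4-aligned); 8..16  height  (8B, 8-aligned); 16..18  format  (2B, 2-aligned); 18..24  -- tail padding (6B); sizeof = 24, alignof = 8
0..24  payload_len  (24B, 8-aligned)
24..28  seq  (4B, 4-aligned)
28..54  src  (26B, 2-aligned)
54..56  magic  (2B, 2-aligned)
56..60  checksum  (4B, 4-aligned)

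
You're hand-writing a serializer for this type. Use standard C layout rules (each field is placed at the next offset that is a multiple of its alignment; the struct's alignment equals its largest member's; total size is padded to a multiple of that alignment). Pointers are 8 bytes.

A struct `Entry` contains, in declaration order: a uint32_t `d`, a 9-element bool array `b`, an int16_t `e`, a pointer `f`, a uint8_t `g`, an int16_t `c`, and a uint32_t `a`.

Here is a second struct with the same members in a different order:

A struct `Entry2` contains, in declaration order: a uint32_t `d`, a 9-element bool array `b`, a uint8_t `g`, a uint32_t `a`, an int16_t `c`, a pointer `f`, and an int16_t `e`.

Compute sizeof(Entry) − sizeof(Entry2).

-8

@0: d [4B, align 4] → 4
@4: b [9B, align 1] → 13
+1 pad (align 2)
@14: e [2B, align 2] → 16
@16: f [8B, align 8] → 24
@24: g [1B, align 1] → 25
+1 pad (align 2)
@26: c [2B, align 2] → 28
@28: a [4B, align 4] → 32
size 32, align 8
— Entry2 —
@0: d [4B, align 4] → 4
@4: b [9B, align 1] → 13
@13: g [1B, align 1] → 14
+2 pad (align 4)
@16: a [4B, align 4] → 20
@20: c [2B, align 2] → 22
+2 pad (align 8)
@24: f [8B, align 8] → 32
@32: e [2B, align 2] → 34
+6 tail pad (align 8)
size 40, align 8
32 − 40 = -8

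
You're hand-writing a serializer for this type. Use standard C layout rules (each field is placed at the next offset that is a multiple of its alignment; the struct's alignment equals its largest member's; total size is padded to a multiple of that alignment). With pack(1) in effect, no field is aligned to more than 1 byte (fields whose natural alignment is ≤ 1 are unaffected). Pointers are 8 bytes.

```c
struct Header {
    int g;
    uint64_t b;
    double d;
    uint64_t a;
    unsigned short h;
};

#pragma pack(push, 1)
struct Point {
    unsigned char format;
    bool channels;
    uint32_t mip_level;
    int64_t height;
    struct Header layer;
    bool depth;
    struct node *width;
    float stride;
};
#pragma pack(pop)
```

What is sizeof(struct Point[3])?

Header: @0: g [4B, align 4] → 4; +4 pad (align 8); @8: b [8B, align 8] → 16; @16: d [8B, align 8] → 24; @24: a [8B, align 8] → 32; @32: h [2B, align 2] → 34; +6 tail pad (align 8); size 40, align 8
@0: format [1B, align 1] → 1
@1: channels [1B, align 1] → 2
@2: mip_level [4B, align 1] → 6
@6: height [8B, align 1] → 14
@14: layer [40B, align 1] → 54
@54: depth [1B, align 1] → 55
@55: width [8B, align 1] → 63
@63: stride [4B, align 1] → 67
size 67, align 1
array of 3: 3 × 67 = 201

201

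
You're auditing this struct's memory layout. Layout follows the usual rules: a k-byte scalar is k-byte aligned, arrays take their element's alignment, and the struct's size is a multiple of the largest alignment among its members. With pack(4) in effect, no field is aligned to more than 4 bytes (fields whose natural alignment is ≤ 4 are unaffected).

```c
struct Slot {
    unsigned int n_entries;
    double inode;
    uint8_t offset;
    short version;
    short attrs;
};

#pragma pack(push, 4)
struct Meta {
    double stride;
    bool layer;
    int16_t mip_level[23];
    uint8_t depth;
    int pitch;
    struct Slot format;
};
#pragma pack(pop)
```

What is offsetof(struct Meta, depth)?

56

Slot: @0: n_entries [4B, align 4] → 4; +4 pad (align 8); @8: inode [8B, align 8] → 16; @16: offset [1B, align 1] → 17; +1 pad (align 2); @18: version [2B, align 2] → 20; @20: attrs [2B, align 2] → 22; +2 tail pad (align 8); size 24, align 8
@0: stride [8B, align 4] → 8
@8: layer [1B, align 1] → 9
+1 pad (align 2)
@10: mip_level [46B, align 2] → 56
@56: depth [1B, align 1] → 57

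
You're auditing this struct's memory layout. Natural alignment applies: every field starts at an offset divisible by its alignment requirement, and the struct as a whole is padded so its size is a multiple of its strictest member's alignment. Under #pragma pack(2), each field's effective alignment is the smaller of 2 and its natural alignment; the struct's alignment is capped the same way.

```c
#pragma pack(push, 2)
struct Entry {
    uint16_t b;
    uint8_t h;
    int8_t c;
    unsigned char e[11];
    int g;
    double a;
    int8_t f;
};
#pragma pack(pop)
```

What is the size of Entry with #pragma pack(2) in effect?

30

@0: b [2B, align 2] → 2
@2: h [1B, align 1] → 3
@3: c [1B, align 1] → 4
@4: e [11B, align 1] → 15
+1 pad (align 2)
@16: g [4B, align 2] → 20
@20: a [8B, align 2] → 28
@28: f [1B, align 1] → 29
+1 tail pad (align 2)
size 30, align 2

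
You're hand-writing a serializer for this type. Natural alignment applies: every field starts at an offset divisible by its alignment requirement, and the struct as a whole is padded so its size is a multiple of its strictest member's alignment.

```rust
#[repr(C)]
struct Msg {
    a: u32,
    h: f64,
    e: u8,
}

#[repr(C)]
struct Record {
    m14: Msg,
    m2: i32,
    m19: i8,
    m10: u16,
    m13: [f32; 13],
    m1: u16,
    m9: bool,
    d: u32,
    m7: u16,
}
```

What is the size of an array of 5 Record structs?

Msg: @0: a [4B, align 4] → 4; +4 pad (align 8); @8: h [8B, align 8] → 16; @16: e [1B, align 1] → 17; +7 tail pad (align 8); size 24, align 8
@0: m14 [24B, align 8] → 24
@24: m2 [4B, align 4] → 28
@28: m19 [1B, align 1] → 29
+1 pad (align 2)
@30: m10 [2B, align 2] → 32
@32: m13 [52B, align 4] → 84
@84: m1 [2B, align 2] → 86
@86: m9 [1B, align 1] → 87
+1 pad (align 4)
@88: d [4B, align 4] → 92
@92: m7 [2B, align 2] → 94
+2 tail pad (align 8)
size 96, align 8
array of 5: 5 × 96 = 480

480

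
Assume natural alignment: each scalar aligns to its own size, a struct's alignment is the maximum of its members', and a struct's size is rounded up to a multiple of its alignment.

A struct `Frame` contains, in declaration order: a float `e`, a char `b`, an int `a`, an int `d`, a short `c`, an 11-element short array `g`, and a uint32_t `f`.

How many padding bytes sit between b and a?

0..4  e  (4B, 4-aligned)
4..5  b  (1B, 1-aligned)
5..8  -- padding (3B)
8..12  a  (4B, 4-aligned)

3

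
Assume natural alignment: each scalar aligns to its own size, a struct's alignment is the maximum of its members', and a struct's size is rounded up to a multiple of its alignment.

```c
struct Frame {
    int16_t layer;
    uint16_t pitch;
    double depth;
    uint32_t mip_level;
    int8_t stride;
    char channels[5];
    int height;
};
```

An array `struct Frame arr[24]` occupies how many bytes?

768

0..2  layer  (2B, 2-aligned)
2..4  pitch  (2B, 2-aligned)
4..8  -- padding (4B)
8..16  depth  (8B, 8-aligned)
16..20  mip_level  (4B, 4-aligned)
20..21  stride  (1B, 1-aligned)
21..26  channels  (5B, 1-aligned)
26..28  -- padding (2B)
28..32  height  (4B, 4-aligned)
sizeof = 32, alignof = 8
array of 24: 24 × 32 = 768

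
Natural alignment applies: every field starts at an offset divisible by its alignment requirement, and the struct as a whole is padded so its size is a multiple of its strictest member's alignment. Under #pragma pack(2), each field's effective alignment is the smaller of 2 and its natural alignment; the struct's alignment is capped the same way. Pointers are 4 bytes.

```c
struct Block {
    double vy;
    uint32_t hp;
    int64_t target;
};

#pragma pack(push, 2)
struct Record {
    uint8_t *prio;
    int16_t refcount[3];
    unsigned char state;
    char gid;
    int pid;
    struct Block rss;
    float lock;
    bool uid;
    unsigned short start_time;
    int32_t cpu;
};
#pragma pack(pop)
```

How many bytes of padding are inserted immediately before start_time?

1

Block: @0: vy [8B, align 8] → 8; @8: hp [4B, align 4] → 12; +4 pad (align 8); @16: target [8B, align 8] → 24; size 24, align 8
@0: prio [4B, align 2] → 4
@4: refcount [6B, align 2] → 10
@10: state [1B, align 1] → 11
@11: gid [1B, align 1] → 12
@12: pid [4B, align 2] → 16
@16: rss [24B, align 2] → 40
@40: lock [4B, align 2] → 44
@44: uid [1B, align 1] → 45
+1 pad (align 2)
@46: start_time [2B, align 2] → 48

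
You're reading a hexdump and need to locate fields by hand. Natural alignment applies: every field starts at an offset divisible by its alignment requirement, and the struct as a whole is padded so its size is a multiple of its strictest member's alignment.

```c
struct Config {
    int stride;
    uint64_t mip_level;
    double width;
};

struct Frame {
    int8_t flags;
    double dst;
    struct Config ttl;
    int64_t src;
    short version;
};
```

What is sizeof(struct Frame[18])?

Config: stride at 0 (size 4, align 4) → ends 4; pad 4 to align 8 for mip_level; mip_level at 8 (size 8, align 8) → ends 16; width at 16 (size 8, align 8) → ends 24; total 24 bytes, alignment 8
flags at 0 (size 1, align 1) → ends 1
pad 7 to align 8 for dst
dst at 8 (size 8, align 8) → ends 16
ttl at 16 (size 24, align 8) → ends 40
src at 40 (size 8, align 8) → ends 48
version at 48 (size 2, align 2) → ends 50
tail pad 6 to reach multiple of 8
total 56 bytes, alignment 8
array of 18: 18 × 56 = 1008

1008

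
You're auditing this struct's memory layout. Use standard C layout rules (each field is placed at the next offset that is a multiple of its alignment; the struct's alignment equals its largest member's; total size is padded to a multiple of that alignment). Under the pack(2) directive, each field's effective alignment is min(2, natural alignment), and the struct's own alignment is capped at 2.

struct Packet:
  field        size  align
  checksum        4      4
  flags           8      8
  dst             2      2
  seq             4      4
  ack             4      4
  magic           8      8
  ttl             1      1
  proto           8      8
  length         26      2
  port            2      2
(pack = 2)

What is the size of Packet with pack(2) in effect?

0..4  checksum  (4B, 2-aligned)
4..12  flags  (8B, 2-aligned)
12..14  dst  (2B, 2-aligned)
14..18  seq  (4B, 2-aligned)
18..22  ack  (4B, 2-aligned)
22..30  magic  (8B, 2-aligned)
30..31  ttl  (1B, 1-aligned)
31..32  -- padding (1B)
32..40  proto  (8B, 2-aligned)
40..66  length  (26B, 2-aligned)
66..68  port  (2B, 2-aligned)
sizeof = 68, alignof = 2

68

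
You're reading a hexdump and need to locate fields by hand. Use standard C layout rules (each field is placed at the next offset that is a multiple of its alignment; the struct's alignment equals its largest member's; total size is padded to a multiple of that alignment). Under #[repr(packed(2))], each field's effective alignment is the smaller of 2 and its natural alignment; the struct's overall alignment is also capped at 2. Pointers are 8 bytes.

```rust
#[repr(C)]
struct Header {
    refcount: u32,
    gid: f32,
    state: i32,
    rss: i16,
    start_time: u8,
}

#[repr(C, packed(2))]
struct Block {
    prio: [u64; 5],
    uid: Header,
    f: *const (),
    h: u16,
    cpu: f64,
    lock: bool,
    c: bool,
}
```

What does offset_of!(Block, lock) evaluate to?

Header: @0: refcount [4B, align 4] → 4; @4: gid [4B, align 4] → 8; @8: state [4B, align 4] → 12; @12: rss [2B, align 2] → 14; @14: start_time [1B, align 1] → 15; +1 tail pad (align 4); size 16, align 4
@0: prio [40B, align 2] → 40
@40: uid [16B, align 2] → 56
@56: f [8B, align 2] → 64
@64: h [2B, align 2] → 66
@66: cpu [8B, align 2] → 74
@74: lock [1B, align 1] → 75

74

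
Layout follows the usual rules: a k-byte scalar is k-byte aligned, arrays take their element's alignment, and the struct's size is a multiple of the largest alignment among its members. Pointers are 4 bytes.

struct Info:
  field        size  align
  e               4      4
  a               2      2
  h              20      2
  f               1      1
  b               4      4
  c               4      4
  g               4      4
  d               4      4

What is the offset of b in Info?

e at 0 (size 4, align 4) → ends 4
a at 4 (size 2, align 2) → ends 6
h at 6 (size 20, align 2) → ends 26
f at 26 (size 1, align 1) → ends 27
pad 1 to align 4 for b
b at 28 (size 4, align 4) → ends 32

28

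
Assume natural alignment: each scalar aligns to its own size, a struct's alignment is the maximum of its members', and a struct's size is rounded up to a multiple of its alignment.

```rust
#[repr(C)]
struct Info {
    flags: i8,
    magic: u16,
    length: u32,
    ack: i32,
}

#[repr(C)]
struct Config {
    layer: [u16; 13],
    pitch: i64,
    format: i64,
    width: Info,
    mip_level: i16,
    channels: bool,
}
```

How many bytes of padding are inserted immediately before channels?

0

Info: @0: flags [1B, align 1] → 1; +1 pad (align 2); @2: magic [2B, align 2] → 4; @4: length [4B, align 4] → 8; @8: ack [4B, align 4] → 12; size 12, align 4
@0: layer [26B, align 2] → 26
+6 pad (align 8)
@32: pitch [8B, align 8] → 40
@40: format [8B, align 8] → 48
@48: width [12B, align 4] → 60
@60: mip_level [2B, align 2] → 62
@62: channels [1B, align 1] → 63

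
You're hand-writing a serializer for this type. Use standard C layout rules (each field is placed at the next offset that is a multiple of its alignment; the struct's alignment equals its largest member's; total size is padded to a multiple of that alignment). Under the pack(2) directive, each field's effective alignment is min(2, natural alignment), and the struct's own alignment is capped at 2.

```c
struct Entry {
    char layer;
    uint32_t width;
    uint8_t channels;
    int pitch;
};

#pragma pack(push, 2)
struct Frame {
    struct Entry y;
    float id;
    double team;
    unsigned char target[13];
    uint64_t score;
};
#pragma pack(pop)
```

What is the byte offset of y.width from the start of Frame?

4

Entry: layer at 0 (size 1, align 1) → ends 1; pad 3 to align 4 for width; width at 4 (size 4, align 4) → ends 8; channels at 8 (size 1, align 1) → ends 9; pad 3 to align 4 for pitch; pitch at 12 (size 4, align 4) → ends 16; total 16 bytes, alignment 4
y at 0 (size 16, align 2) → ends 16
within Entry: width at 4
0 + 4 = 4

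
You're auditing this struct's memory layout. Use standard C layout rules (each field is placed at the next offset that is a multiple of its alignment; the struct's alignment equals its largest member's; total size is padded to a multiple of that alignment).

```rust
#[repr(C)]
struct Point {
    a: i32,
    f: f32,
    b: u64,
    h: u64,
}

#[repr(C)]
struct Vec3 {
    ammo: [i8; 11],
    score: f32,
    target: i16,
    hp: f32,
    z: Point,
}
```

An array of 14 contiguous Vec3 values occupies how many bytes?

Point: 0..4  a  (4B, 4-aligned); 4..8  f  (4B, 4-aligned); 8..16  b  (8B, 8-aligned); 16..24  h  (8B, 8-aligned); sizeof = 24, alignof = 8
0..11  ammo  (11B, 1-aligned)
11..12  -- padding (1B)
12..16  score  (4B, 4-aligned)
16..18  target  (2B, 2-aligned)
18..20  -- padding (2B)
20..24  hp  (4B, 4-aligned)
24..48  z  (24B, 8-aligned)
sizeof = 48, alignof = 8
array of 14: 14 × 48 = 672

672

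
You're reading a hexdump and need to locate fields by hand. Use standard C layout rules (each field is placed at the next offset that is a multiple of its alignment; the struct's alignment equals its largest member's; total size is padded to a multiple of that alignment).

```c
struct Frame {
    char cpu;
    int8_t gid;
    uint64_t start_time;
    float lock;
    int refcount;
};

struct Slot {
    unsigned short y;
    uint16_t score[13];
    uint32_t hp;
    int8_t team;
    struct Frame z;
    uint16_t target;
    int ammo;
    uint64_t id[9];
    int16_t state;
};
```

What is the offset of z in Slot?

Frame: @0: cpu [1B, align 1] → 1; @1: gid [1B, align 1] → 2; +6 pad (align 8); @8: start_time [8B, align 8] → 16; @16: lock [4B, align 4] → 20; @20: refcount [4B, align 4] → 24; size 24, align 8
@0: y [2B, align 2] → 2
@2: score [26B, align 2] → 28
@28: hp [4B, align 4] → 32
@32: team [1B, align 1] → 33
+7 pad (align 8)
@40: z [24B, align 8] → 64

40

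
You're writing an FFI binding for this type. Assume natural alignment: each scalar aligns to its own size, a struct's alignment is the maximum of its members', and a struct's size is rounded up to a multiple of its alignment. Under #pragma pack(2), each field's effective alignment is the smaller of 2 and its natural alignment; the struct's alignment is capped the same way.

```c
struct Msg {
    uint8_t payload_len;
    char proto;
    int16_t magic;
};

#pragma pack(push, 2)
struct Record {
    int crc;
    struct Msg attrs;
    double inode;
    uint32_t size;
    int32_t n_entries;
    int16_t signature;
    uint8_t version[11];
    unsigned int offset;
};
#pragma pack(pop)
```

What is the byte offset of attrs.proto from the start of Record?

5

Msg: payload_len at 0 (size 1, align 1) → ends 1; proto at 1 (size 1, align 1) → ends 2; magic at 2 (size 2, align 2) → ends 4; total 4 bytes, alignment 2
crc at 0 (size 4, align 2) → ends 4
attrs at 4 (size 4, align 2) → ends 8
within Msg: proto at 1
4 + 1 = 5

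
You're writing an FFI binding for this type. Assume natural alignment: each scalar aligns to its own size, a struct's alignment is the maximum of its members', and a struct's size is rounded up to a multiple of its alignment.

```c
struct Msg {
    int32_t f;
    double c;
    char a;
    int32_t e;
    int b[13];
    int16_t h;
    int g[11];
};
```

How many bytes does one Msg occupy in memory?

f at 0 (size 4, align 4) → ends 4
pad 4 to align 8 for c
c at 8 (size 8, align 8) → ends 16
a at 16 (size 1, align 1) → ends 17
pad 3 to align 4 for e
e at 20 (size 4, align 4) → ends 24
b at 24 (size 52, align 4) → ends 76
h at 76 (size 2, align 2) → ends 78
pad 2 to align 4 for g
g at 80 (size 44, align 4) → ends 124
tail pad 4 to reach multiple of 8
total 128 bytes, alignment 8

128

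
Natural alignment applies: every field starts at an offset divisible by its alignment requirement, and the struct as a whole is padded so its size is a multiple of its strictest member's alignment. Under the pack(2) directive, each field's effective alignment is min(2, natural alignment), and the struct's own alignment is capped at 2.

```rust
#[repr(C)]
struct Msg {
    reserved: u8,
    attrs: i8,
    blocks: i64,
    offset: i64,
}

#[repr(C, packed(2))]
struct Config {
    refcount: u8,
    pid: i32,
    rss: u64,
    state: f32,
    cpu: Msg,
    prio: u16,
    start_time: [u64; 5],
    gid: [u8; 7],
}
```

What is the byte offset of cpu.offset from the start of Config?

Msg: @0: reserved [1B, align 1] → 1; @1: attrs [1B, align 1] → 2; +6 pad (align 8); @8: blocks [8B, align 8] → 16; @16: offset [8B, align 8] → 24; size 24, align 8
@0: refcount [1B, align 1] → 1
+1 pad (align 2)
@2: pid [4B, align 2] → 6
@6: rss [8B, align 2] → 14
@14: state [4B, align 2] → 18
@18: cpu [24B, align 2] → 42
within Msg: offset at 16
18 + 16 = 34

34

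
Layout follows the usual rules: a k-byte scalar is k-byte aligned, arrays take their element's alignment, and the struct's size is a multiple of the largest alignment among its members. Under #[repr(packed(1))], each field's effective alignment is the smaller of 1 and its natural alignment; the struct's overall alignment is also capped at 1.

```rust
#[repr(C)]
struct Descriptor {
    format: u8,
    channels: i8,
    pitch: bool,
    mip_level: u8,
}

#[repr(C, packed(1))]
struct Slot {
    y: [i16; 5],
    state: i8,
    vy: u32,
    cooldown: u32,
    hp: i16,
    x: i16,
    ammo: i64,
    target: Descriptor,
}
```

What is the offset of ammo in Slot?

23

Descriptor: @0: format [1B, align 1] → 1; @1: channels [1B, align 1] → 2; @2: pitch [1B, align 1] → 3; @3: mip_level [1B, align 1] → 4; size 4, align 1
@0: y [10B, align 1] → 10
@10: state [1B, align 1] → 11
@11: vy [4B, align 1] → 15
@15: cooldown [4B, align 1] → 19
@19: hp [2B, align 1] → 21
@21: x [2B, align 1] → 23
@23: ammo [8B, align 1] → 31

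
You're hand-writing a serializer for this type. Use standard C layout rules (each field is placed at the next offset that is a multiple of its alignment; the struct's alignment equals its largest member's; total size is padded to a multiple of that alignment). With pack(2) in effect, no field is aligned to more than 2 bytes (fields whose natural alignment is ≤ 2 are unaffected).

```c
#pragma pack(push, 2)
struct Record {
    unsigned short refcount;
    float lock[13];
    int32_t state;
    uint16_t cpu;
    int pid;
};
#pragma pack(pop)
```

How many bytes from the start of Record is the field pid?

60

refcount at 0 (size 2, align 2) → ends 2
lock at 2 (size 52, align 2) → ends 54
state at 54 (size 4, align 2) → ends 58
cpu at 58 (size 2, align 2) → ends 60
pid at 60 (size 4, align 2) → ends 64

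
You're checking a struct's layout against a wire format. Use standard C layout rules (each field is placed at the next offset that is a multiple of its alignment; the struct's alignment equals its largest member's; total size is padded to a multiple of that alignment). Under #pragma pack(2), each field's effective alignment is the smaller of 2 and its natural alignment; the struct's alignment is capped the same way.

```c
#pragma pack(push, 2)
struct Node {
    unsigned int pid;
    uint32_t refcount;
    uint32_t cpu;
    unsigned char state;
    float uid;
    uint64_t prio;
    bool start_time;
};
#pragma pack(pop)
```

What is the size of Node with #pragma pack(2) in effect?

28

@0: pid [4B, align 2] → 4
@4: refcount [4B, align 2] → 8
@8: cpu [4B, align 2] → 12
@12: state [1B, align 1] → 13
+1 pad (align 2)
@14: uid [4B, align 2] → 18
@18: prio [8B, align 2] → 26
@26: start_time [1B, align 1] → 27
+1 tail pad (align 2)
size 28, align 2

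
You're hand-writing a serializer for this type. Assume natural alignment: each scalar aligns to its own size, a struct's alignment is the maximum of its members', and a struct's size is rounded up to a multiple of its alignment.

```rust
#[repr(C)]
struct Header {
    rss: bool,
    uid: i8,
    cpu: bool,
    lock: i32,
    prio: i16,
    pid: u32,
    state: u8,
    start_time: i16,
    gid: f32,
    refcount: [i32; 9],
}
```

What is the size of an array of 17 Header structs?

1020

rss at 0 (size 1, align 1) → ends 1
uid at 1 (size 1, align 1) → ends 2
cpu at 2 (size 1, align 1) → ends 3
pad 1 to align 4 for lock
lock at 4 (size 4, align 4) → ends 8
prio at 8 (size 2, align 2) → ends 10
pad 2 to align 4 for pid
pid at 12 (size 4, align 4) → ends 16
state at 16 (size 1, align 1) → ends 17
pad 1 to align 2 for start_time
start_time at 18 (size 2, align 2) → ends 20
gid at 20 (size 4, align 4) → ends 24
refcount at 24 (size 36, align 4) → ends 60
total 60 bytes, alignment 4
array of 17: 17 × 60 = 1020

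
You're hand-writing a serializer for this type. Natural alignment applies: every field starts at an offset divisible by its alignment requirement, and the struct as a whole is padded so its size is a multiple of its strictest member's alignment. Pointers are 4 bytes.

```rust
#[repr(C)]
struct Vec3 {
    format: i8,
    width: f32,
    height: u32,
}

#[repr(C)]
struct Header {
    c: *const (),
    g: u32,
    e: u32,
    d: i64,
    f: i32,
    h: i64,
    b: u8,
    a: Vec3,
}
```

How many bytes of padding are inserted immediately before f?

Vec3: format at 0 (size 1, align 1) → ends 1; pad 3 to align 4 for width; width at 4 (size 4, align 4) → ends 8; height at 8 (size 4, align 4) → ends 12; total 12 bytes, alignment 4
c at 0 (size 4, align 4) → ends 4
g at 4 (size 4, align 4) → ends 8
e at 8 (size 4, align 4) → ends 12
pad 4 to align 8 for d
d at 16 (size 8, align 8) → ends 24
f at 24 (size 4, align 4) → ends 28

0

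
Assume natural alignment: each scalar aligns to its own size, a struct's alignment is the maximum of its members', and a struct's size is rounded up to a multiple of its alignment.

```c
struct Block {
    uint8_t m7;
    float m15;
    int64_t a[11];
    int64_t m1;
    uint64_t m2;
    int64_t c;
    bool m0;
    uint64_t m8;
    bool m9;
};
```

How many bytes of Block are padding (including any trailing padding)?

17

m7 at 0 (size 1, align 1) → ends 1
pad 3 to align 4 for m15
m15 at 4 (size 4, align 4) → ends 8
a at 8 (size 88, align 8) → ends 96
m1 at 96 (size 8, align 8) → ends 104
m2 at 104 (size 8, align 8) → ends 112
c at 112 (size 8, align 8) → ends 120
m0 at 120 (size 1, align 1) → ends 121
pad 7 to align 8 for m8
m8 at 128 (size 8, align 8) → ends 136
m9 at 136 (size 1, align 1) → ends 137
tail pad 7 to reach multiple of 8
total 144 bytes, alignment 8
data bytes 127, size 144 → padding 17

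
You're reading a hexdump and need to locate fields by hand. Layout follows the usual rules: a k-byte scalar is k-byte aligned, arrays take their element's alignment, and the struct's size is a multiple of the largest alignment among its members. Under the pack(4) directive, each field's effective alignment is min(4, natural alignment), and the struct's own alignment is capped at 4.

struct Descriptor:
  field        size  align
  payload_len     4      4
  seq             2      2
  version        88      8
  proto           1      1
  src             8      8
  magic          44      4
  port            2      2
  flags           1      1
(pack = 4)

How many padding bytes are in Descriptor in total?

6

payload_len at 0 (size 4, align 4) → ends 4
seq at 4 (size 2, align 2) → ends 6
pad 2 to align 4 for version
version at 8 (size 88, align 4) → ends 96
proto at 96 (size 1, align 1) → ends 97
pad 3 to align 4 for src
src at 100 (size 8, align 4) → ends 108
magic at 108 (size 44, align 4) → ends 152
port at 152 (size 2, align 2) → ends 154
flags at 154 (size 1, align 1) → ends 155
tail pad 1 to reach multiple of 4
total 156 bytes, alignment 4
data bytes 150, size 156 → padding 6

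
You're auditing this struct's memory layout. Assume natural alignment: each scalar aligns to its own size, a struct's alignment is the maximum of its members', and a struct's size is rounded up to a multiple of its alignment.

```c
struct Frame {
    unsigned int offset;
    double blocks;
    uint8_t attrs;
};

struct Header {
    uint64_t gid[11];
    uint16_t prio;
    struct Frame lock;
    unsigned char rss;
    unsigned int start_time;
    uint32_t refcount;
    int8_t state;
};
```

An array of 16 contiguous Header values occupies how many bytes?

Frame: offset at 0 (size 4, align 4) → ends 4; pad 4 to align 8 for blocks; blocks at 8 (size 8, align 8) → ends 16; attrs at 16 (size 1, align 1) → ends 17; tail pad 7 to reach multiple of 8; total 24 bytes, alignment 8
gid at 0 (size 88, align 8) → ends 88
prio at 88 (size 2, align 2) → ends 90
pad 6 to align 8 for lock
lock at 96 (size 24, align 8) → ends 120
rss at 120 (size 1, align 1) → ends 121
pad 3 to align 4 for start_time
start_time at 124 (size 4, align 4) → ends 128
refcount at 128 (size 4, align 4) → ends 132
state at 132 (size 1, align 1) → ends 133
tail pad 3 to reach multiple of 8
total 136 bytes, alignment 8
array of 16: 16 × 136 = 2176

2176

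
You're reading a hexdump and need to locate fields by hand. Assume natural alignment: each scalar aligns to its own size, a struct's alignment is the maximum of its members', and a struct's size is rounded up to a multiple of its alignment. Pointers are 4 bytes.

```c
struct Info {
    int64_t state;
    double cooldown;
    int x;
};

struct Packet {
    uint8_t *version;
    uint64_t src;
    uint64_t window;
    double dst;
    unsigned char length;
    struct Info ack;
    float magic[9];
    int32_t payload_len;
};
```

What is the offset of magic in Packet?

64

Info: state at 0 (size 8, align 8) → ends 8; cooldown at 8 (size 8, align 8) → ends 16; x at 16 (size 4, align 4) → ends 20; tail pad 4 to reach multiple of 8; total 24 bytes, alignment 8
version at 0 (size 4, align 4) → ends 4
pad 4 to align 8 for src
src at 8 (size 8, align 8) → ends 16
window at 16 (size 8, align 8) → ends 24
dst at 24 (size 8, align 8) → ends 32
length at 32 (size 1, align 1) → ends 33
pad 7 to align 8 for ack
ack at 40 (size 24, align 8) → ends 64
magic at 64 (size 36, align 4) → ends 100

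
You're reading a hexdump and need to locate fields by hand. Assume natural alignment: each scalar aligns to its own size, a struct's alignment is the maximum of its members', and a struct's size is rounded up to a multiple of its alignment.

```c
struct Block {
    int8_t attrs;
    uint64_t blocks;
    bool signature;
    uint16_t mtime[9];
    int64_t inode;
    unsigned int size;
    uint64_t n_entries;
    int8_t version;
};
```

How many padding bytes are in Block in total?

@0: attrs [1B, align 1] → 1
+7 pad (align 8)
@8: blocks [8B, align 8] → 16
@16: signature [1B, align 1] → 17
+1 pad (align 2)
@18: mtime [18B, align 2] → 36
+4 pad (align 8)
@40: inode [8B, align 8] → 48
@48: size [4B, align 4] → 52
+4 pad (align 8)
@56: n_entries [8B, align 8] → 64
@64: version [1B, align 1] → 65
+7 tail pad (align 8)
size 72, align 8
data bytes 49, size 72 → padding 23

23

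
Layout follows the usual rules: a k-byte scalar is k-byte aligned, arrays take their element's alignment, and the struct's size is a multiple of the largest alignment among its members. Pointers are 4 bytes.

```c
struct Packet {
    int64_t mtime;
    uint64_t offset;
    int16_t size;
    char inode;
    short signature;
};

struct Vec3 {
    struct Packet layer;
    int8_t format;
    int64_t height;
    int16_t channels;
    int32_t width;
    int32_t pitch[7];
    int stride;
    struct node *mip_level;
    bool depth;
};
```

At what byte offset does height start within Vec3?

32

Packet: mtime at 0 (size 8, align 8) → ends 8; offset at 8 (size 8, align 8) → ends 16; size at 16 (size 2, align 2) → ends 18; inode at 18 (size 1, align 1) → ends 19; pad 1 to align 2 for signature; signature at 20 (size 2, align 2) → ends 22; tail pad 2 to reach multiple of 8; total 24 bytes, alignment 8
layer at 0 (size 24, align 8) → ends 24
format at 24 (size 1, align 1) → ends 25
pad 7 to align 8 for height
height at 32 (size 8, align 8) → ends 40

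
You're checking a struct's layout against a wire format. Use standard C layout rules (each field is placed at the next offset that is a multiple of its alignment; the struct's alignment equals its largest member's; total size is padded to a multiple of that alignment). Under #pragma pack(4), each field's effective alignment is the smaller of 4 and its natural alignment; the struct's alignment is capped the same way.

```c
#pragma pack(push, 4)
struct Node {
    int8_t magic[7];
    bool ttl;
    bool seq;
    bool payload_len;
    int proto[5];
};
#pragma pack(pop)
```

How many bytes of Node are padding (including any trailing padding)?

2

magic at 0 (size 7, align 1) → ends 7
ttl at 7 (size 1, align 1) → ends 8
seq at 8 (size 1, align 1) → ends 9
payload_len at 9 (size 1, align 1) → ends 10
pad 2 to align 4 for proto
proto at 12 (size 20, align 4) → ends 32
total 32 bytes, alignment 4
data bytes 30, size 32 → padding 2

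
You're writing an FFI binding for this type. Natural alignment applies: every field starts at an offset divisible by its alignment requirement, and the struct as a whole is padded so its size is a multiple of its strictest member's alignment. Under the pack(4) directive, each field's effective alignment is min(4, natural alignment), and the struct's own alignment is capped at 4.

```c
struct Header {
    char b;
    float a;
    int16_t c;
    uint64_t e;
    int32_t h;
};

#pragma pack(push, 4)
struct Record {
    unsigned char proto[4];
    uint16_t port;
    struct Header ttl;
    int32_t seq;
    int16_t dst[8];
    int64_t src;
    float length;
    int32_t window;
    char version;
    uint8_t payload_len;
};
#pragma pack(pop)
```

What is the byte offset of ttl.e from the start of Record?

24

Header: b at 0 (size 1, align 1) → ends 1; pad 3 to align 4 for a; a at 4 (size 4, align 4) → ends 8; c at 8 (size 2, align 2) → ends 10; pad 6 to align 8 for e; e at 16 (size 8, align 8) → ends 24; h at 24 (size 4, align 4) → ends 28; tail pad 4 to reach multiple of 8; total 32 bytes, alignment 8
proto at 0 (size 4, align 1) → ends 4
port at 4 (size 2, align 2) → ends 6
pad 2 to align 4 for ttl
ttl at 8 (size 32, align 4) → ends 40
within Header: e at 16
8 + 16 = 24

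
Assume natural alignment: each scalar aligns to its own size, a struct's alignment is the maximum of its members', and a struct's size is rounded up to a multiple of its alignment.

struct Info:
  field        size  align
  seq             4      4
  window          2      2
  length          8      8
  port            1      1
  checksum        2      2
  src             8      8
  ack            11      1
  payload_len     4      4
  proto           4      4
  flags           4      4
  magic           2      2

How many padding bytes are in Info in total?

@0: seq [4B, align 4] → 4
@4: window [2B, align 2] → 6
+2 pad (align 8)
@8: length [8B, align 8] → 16
@16: port [1B, align 1] → 17
+1 pad (align 2)
@18: checksum [2B, align 2] → 20
+4 pad (align 8)
@24: src [8B, align 8] → 32
@32: ack [11B, align 1] → 43
+1 pad (align 4)
@44: payload_len [4B, align 4] → 48
@48: proto [4B, align 4] → 52
@52: flags [4B, align 4] → 56
@56: magic [2B, align 2] → 58
+6 tail pad (align 8)
size 64, align 8
data bytes 50, size 64 → padding 14

14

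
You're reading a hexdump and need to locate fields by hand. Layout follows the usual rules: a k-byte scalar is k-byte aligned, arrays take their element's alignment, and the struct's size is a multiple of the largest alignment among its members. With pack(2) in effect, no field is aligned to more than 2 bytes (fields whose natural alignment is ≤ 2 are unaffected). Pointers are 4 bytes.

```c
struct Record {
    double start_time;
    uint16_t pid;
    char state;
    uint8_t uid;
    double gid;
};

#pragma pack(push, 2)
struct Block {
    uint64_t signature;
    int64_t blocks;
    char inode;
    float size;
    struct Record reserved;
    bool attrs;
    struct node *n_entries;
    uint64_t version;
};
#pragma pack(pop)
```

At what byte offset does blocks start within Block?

Record: @0: start_time [8B, align 8] → 8; @8: pid [2B, align 2] → 10; @10: state [1B, align 1] → 11; @11: uid [1B, align 1] → 12; +4 pad (align 8); @16: gid [8B, align 8] → 24; size 24, align 8
@0: signature [8B, align 2] → 8
@8: blocks [8B, align 2] → 16

8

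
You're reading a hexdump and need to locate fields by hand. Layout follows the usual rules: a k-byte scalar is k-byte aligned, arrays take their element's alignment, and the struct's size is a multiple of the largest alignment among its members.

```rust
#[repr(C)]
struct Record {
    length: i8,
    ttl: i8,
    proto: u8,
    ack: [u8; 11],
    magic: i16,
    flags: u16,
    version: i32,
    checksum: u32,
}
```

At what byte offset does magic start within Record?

14

length at 0 (size 1, align 1) → ends 1
ttl at 1 (size 1, align 1) → ends 2
proto at 2 (size 1, align 1) → ends 3
ack at 3 (size 11, align 1) → ends 14
magic at 14 (size 2, align 2) → ends 16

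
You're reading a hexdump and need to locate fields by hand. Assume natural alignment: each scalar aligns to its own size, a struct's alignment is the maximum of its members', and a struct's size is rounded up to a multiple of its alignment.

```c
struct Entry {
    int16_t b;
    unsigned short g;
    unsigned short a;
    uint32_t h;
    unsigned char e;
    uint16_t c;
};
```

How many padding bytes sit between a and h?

2

@0: b [2B, align 2] → 2
@2: g [2B, align 2] → 4
@4: a [2B, align 2] → 6
+2 pad (align 4)
@8: h [4B, align 4] → 12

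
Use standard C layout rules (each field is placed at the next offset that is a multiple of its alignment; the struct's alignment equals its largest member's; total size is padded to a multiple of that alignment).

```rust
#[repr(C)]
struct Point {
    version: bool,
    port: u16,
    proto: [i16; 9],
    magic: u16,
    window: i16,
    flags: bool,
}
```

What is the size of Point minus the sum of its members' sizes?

version at 0 (size 1, align 1) → ends 1
pad 1 to align 2 for port
port at 2 (size 2, align 2) → ends 4
proto at 4 (size 18, align 2) → ends 22
magic at 22 (size 2, align 2) → ends 24
window at 24 (size 2, align 2) → ends 26
flags at 26 (size 1, align 1) → ends 27
tail pad 1 to reach multiple of 2
total 28 bytes, alignment 2
data bytes 26, size 28 → padding 2

2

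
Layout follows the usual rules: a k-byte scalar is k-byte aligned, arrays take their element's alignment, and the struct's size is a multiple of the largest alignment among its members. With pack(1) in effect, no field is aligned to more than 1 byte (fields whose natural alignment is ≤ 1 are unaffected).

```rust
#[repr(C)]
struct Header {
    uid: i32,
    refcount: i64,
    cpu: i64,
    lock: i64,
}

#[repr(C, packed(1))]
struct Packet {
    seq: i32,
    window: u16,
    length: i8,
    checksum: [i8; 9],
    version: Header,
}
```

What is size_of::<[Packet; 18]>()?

Header: 0..4  uid  (4B, 4-aligned); 4..8  -- padding (4B); 8..16  refcount  (8B, 8-aligned); 16..24  cpu  (8B, 8-aligned); 24..32  lock  (8B, 8-aligned); sizeof = 32, alignof = 8
0..4  seq  (4B, 1-aligned)
4..6  window  (2B, 1-aligned)
6..7  length  (1B, 1-aligned)
7..16  checksum  (9B, 1-aligned)
16..48  version  (32B, 1-aligned)
sizeof = 48, alignof = 1
array of 18: 18 × 48 = 864

864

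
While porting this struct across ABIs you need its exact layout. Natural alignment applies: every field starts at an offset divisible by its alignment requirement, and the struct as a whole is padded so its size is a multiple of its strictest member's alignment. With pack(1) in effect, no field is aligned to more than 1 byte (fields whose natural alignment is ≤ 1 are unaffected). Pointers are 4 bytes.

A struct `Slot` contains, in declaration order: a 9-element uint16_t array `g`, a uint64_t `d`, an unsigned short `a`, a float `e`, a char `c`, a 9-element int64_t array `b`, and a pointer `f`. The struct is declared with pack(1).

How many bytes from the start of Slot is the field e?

28

0..18  g  (18B, 1-aligned)
18..26  d  (8B, 1-aligned)
26..28  a  (2B, 1-aligned)
28..32  e  (4B, 1-aligned)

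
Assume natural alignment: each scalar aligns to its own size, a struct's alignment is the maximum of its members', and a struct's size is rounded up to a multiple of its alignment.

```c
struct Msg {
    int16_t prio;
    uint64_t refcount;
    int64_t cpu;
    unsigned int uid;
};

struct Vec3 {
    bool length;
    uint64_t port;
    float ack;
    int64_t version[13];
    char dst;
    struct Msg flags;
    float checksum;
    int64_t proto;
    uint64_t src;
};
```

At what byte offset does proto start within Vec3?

Msg: @0: prio [2B, align 2] → 2; +6 pad (align 8); @8: refcount [8B, align 8] → 16; @16: cpu [8B, align 8] → 24; @24: uid [4B, align 4] → 28; +4 tail pad (align 8); size 32, align 8
@0: length [1B, align 1] → 1
+7 pad (align 8)
@8: port [8B, align 8] → 16
@16: ack [4B, align 4] → 20
+4 pad (align 8)
@24: version [104B, align 8] → 128
@128: dst [1B, align 1] → 129
+7 pad (align 8)
@136: flags [32B, align 8] → 168
@168: checksum [4B, align 4] → 172
+4 pad (align 8)
@176: proto [8B, align 8] → 184

176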